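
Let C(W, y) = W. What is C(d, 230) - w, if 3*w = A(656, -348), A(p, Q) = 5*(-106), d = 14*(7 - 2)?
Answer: 740/3 ≈ 246.67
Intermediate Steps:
d = 70 (d = 14*5 = 70)
A(p, Q) = -530
w = -530/3 (w = (⅓)*(-530) = -530/3 ≈ -176.67)
C(d, 230) - w = 70 - 1*(-530/3) = 70 + 530/3 = 740/3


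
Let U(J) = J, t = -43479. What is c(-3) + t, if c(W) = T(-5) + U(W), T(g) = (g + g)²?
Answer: -43382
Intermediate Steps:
T(g) = 4*g² (T(g) = (2*g)² = 4*g²)
c(W) = 100 + W (c(W) = 4*(-5)² + W = 4*25 + W = 100 + W)
c(-3) + t = (100 - 3) - 43479 = 97 - 43479 = -43382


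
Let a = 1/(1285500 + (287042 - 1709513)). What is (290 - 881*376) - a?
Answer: -45332743985/136971 ≈ -3.3097e+5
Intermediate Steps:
a = -1/136971 (a = 1/(1285500 - 1422471) = 1/(-136971) = -1/136971 ≈ -7.3008e-6)
(290 - 881*376) - a = (290 - 881*376) - 1*(-1/136971) = (290 - 331256) + 1/136971 = -330966 + 1/136971 = -45332743985/136971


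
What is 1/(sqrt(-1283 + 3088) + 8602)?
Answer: 8602/73992599 - 19*sqrt(5)/73992599 ≈ 0.00011568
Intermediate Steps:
1/(sqrt(-1283 + 3088) + 8602) = 1/(sqrt(1805) + 8602) = 1/(19*sqrt(5) + 8602) = 1/(8602 + 19*sqrt(5))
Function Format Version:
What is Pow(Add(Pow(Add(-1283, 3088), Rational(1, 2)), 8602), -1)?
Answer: Add(Rational(8602, 73992599), Mul(Rational(-19, 73992599), Pow(5, Rational(1, 2)))) ≈ 0.00011568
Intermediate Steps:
Pow(Add(Pow(Add(-1283, 3088), Rational(1, 2)), 8602), -1) = Pow(Add(Pow(1805, Rational(1, 2)), 8602), -1) = Pow(Add(Mul(19, Pow(5, Rational(1, 2))), 8602), -1) = Pow(Add(8602, Mul(19, Pow(5, Rational(1, 2)))), -1)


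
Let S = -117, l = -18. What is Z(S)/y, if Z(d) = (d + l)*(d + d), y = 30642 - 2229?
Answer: 3510/3157 ≈ 1.1118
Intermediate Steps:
y = 28413
Z(d) = 2*d*(-18 + d) (Z(d) = (d - 18)*(d + d) = (-18 + d)*(2*d) = 2*d*(-18 + d))
Z(S)/y = (2*(-117)*(-18 - 117))/28413 = (2*(-117)*(-135))*(1/28413) = 31590*(1/28413) = 3510/3157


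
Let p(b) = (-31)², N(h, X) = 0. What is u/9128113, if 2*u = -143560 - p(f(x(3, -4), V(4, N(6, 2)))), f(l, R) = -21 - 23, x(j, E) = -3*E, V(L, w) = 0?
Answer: -144521/18256226 ≈ -0.0079163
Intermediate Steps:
f(l, R) = -44
p(b) = 961
u = -144521/2 (u = (-143560 - 1*961)/2 = (-143560 - 961)/2 = (½)*(-144521) = -144521/2 ≈ -72261.)
u/9128113 = -144521/2/9128113 = -144521/2*1/9128113 = -144521/18256226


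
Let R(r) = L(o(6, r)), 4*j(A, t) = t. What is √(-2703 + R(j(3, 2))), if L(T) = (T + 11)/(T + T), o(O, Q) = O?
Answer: I*√97257/6 ≈ 51.977*I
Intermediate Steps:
L(T) = (11 + T)/(2*T) (L(T) = (11 + T)/((2*T)) = (11 + T)*(1/(2*T)) = (11 + T)/(2*T))
j(A, t) = t/4
R(r) = 17/12 (R(r) = (½)*(11 + 6)/6 = (½)*(⅙)*17 = 17/12)
√(-2703 + R(j(3, 2))) = √(-2703 + 17/12) = √(-32419/12) = I*√97257/6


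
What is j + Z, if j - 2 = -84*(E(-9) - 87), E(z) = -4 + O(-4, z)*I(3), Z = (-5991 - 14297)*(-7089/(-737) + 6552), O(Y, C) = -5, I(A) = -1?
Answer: -98105677382/737 ≈ -1.3311e+8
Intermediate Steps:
Z = -98111002944/737 (Z = -20288*(-7089*(-1/737) + 6552) = -20288*(7089/737 + 6552) = -20288*4835913/737 = -98111002944/737 ≈ -1.3312e+8)
E(z) = 1 (E(z) = -4 - 5*(-1) = -4 + 5 = 1)
j = 7226 (j = 2 - 84*(1 - 87) = 2 - 84*(-86) = 2 + 7224 = 7226)
j + Z = 7226 - 98111002944/737 = -98105677382/737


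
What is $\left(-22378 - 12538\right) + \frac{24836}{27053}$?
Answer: $- \frac{944557712}{27053} \approx -34915.0$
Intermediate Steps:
$\left(-22378 - 12538\right) + \frac{24836}{27053} = -34916 + 24836 \cdot \frac{1}{27053} = -34916 + \frac{24836}{27053} = - \frac{944557712}{27053}$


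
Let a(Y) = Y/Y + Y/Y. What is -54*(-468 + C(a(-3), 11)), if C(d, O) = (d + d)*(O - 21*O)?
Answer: 72792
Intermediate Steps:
a(Y) = 2 (a(Y) = 1 + 1 = 2)
C(d, O) = -40*O*d (C(d, O) = (2*d)*(-20*O) = -40*O*d)
-54*(-468 + C(a(-3), 11)) = -54*(-468 - 40*11*2) = -54*(-468 - 880) = -54*(-1348) = 72792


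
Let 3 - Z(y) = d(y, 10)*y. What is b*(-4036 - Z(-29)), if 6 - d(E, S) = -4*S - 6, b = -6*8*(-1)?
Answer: -266256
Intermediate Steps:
b = 48 (b = -48*(-1) = 48)
d(E, S) = 12 + 4*S (d(E, S) = 6 - (-4*S - 6) = 6 - (-6 - 4*S) = 6 + (6 + 4*S) = 12 + 4*S)
Z(y) = 3 - 52*y (Z(y) = 3 - (12 + 4*10)*y = 3 - (12 + 40)*y = 3 - 52*y)
b*(-4036 - Z(-29)) = 48*(-4036 - (3 - 52*(-29))) = 48*(-4036 - (3 + 1508)) = 48*(-4036 - 1*1511) = 48*(-4036 - 1511) = 48*(-5547) = -266256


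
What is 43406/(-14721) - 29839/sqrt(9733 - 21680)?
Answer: -43406/14721 + 29839*I*sqrt(11947)/11947 ≈ -2.9486 + 273.0*I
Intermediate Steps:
43406/(-14721) - 29839/sqrt(9733 - 21680) = 43406*(-1/14721) - 29839*(-I*sqrt(11947)/11947) = -43406/14721 - 29839*(-I*sqrt(11947)/11947) = -43406/14721 - (-29839)*I*sqrt(11947)/11947 = -43406/14721 + 29839*I*sqrt(11947)/11947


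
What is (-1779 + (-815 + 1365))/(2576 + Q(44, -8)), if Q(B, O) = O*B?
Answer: -1229/2224 ≈ -0.55261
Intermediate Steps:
Q(B, O) = B*O
(-1779 + (-815 + 1365))/(2576 + Q(44, -8)) = (-1779 + (-815 + 1365))/(2576 + 44*(-8)) = (-1779 + 550)/(2576 - 352) = -1229/2224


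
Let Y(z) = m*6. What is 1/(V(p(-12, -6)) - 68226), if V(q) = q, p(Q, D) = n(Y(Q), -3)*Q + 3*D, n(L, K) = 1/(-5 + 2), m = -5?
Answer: -1/68240 ≈ -1.4654e-5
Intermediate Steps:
Y(z) = -30 (Y(z) = -5*6 = -30)
n(L, K) = -1/3 (n(L, K) = 1/(-3) = -1/3)
p(Q, D) = 3*D - Q/3 (p(Q, D) = -Q/3 + 3*D = 3*D - Q/3)
1/(V(p(-12, -6)) - 68226) = 1/((3*(-6) - 1/3*(-12)) - 68226) = 1/((-18 + 4) - 68226) = 1/(-14 - 68226) = 1/(-68240) = -1/68240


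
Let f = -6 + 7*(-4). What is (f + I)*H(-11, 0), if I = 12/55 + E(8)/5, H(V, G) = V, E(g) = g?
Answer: 354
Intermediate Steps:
f = -34 (f = -6 - 28 = -34)
I = 20/11 (I = 12/55 + 8/5 = 20/11 ≈ 1.8182)
(f + I)*H(-11, 0) = (-34 + 20/11)*(-11) = -354/11*(-11) = 354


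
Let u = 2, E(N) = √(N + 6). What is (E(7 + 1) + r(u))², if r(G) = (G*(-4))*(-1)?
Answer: (8 + √14)² ≈ 137.87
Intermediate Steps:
E(N) = √(6 + N)
r(G) = 4*G (r(G) = -4*G*(-1) = 4*G)
(E(7 + 1) + r(u))² = (√(6 + (7 + 1)) + 4*2)² = (√(6 + 8) + 8)² = (√14 + 8)² = (8 + √14)²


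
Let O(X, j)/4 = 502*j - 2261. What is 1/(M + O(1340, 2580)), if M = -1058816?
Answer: 1/4112780 ≈ 2.4314e-7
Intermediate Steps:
O(X, j) = -9044 + 2008*j (O(X, j) = 4*(502*j - 2261) = 4*(-2261 + 502*j) = -9044 + 2008*j)
1/(M + O(1340, 2580)) = 1/(-1058816 + (-9044 + 2008*2580)) = 1/(-1058816 + (-9044 + 5180640)) = 1/(-1058816 + 5171596) = 1/4112780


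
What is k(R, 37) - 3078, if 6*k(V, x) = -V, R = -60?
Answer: -3068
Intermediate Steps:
k(V, x) = -V/6 (k(V, x) = (-V)/6 = -V/6)
k(R, 37) - 3078 = -1/6*(-60) - 3078 = 10 - 3078 = -3068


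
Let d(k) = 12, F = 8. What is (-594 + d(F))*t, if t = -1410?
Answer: 820620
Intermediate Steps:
(-594 + d(F))*t = (-594 + 12)*(-1410) = -582*(-1410) = 820620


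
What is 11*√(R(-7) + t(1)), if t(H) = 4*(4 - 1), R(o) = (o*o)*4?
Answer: 44*√13 ≈ 158.64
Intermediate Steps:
R(o) = 4*o² (R(o) = o²*4 = 4*o²)
t(H) = 12 (t(H) = 4*3 = 12)
11*√(R(-7) + t(1)) = 11*√(4*(-7)² + 12) = 11*√(4*49 + 12) = 11*√(196 + 12) = 11*√208 = 11*(4*√13) = 44*√13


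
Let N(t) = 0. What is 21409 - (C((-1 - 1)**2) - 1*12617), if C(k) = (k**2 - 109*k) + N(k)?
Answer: 34446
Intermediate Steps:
C(k) = k**2 - 109*k (C(k) = (k**2 - 109*k) + 0 = k**2 - 109*k)
21409 - (C((-1 - 1)**2) - 1*12617) = 21409 - ((-1 - 1)**2*(-109 + (-1 - 1)**2) - 1*12617) = 21409 - ((-2)**2*(-109 + (-2)**2) - 12617) = 21409 - (4*(-109 + 4) - 12617) = 21409 - (4*(-105) - 12617) = 21409 - (-420 - 12617) = 21409 - 1*(-13037) = 21409 + 13037 = 34446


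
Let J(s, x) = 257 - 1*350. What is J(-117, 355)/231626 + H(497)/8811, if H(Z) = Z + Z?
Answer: 229416821/2040856686 ≈ 0.11241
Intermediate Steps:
J(s, x) = -93 (J(s, x) = 257 - 350 = -93)
H(Z) = 2*Z
J(-117, 355)/231626 + H(497)/8811 = -93/231626 + (2*497)/8811 = -93*1/231626 + 994*(1/8811) = -93/231626 + 994/8811 = 229416821/2040856686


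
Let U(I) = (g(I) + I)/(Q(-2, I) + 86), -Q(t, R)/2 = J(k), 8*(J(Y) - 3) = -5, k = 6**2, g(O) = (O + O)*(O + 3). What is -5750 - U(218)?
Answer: -2255046/325 ≈ -6938.6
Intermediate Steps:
g(O) = 2*O*(3 + O) (g(O) = (2*O)*(3 + O) = 2*O*(3 + O))
k = 36
J(Y) = 19/8 (J(Y) = 3 + (1/8)*(-5) = 3 - 5/8 = 19/8)
Q(t, R) = -19/4 (Q(t, R) = -2*19/8 = -19/4)
U(I) = 4*I/325 + 8*I*(3 + I)/325 (U(I) = (2*I*(3 + I) + I)/(-19/4 + 86) = (I + 2*I*(3 + I))/(325/4) = (I + 2*I*(3 + I))*(4/325) = 4*I/325 + 8*I*(3 + I)/325)
-5750 - U(218) = -5750 - 4*218*(7 + 2*218)/325 = -5750 - 4*218*(7 + 436)/325 = -5750 - 4*218*443/325 = -5750 - 1*386296/325 = -5750 - 386296/325 = -2255046/325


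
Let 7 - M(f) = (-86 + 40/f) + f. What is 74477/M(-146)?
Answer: 5436821/17467 ≈ 311.26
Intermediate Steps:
M(f) = 93 - f - 40/f (M(f) = 7 - ((-86 + 40/f) + f) = 7 - (-86 + f + 40/f) = 7 + (86 - f - 40/f) = 93 - f - 40/f)
74477/M(-146) = 74477/(93 - 1*(-146) - 40/(-146)) = 74477/(93 + 146 - 40*(-1/146)) = 74477/(93 + 146 + 20/73) = 74477/(17467/73) = 74477*(73/17467) = 5436821/17467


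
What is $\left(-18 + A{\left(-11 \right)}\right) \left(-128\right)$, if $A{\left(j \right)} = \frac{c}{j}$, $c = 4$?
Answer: $\frac{25856}{11} \approx 2350.5$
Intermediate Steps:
$A{\left(j \right)} = \frac{4}{j}$
$\left(-18 + A{\left(-11 \right)}\right) \left(-128\right) = \left(-18 + \frac{4}{-11}\right) \left(-128\right) = \left(-18 + 4 \left(- \frac{1}{11}\right)\right) \left(-128\right) = \left(-18 - \frac{4}{11}\right) \left(-128\right) = \left(- \frac{202}{11}\right) \left(-128\right) = \frac{25856}{11}$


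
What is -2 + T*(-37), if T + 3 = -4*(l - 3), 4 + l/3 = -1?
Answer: -2555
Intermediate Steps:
l = -15 (l = -12 + 3*(-1) = -12 - 3 = -15)
T = 69 (T = -3 - 4*(-15 - 3) = -3 - 4*(-18) = -3 + 72 = 69)
-2 + T*(-37) = -2 + 69*(-37) = -2 - 2553 = -2555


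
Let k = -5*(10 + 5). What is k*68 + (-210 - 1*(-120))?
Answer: -5190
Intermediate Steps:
k = -75 (k = -5*15 = -75)
k*68 + (-210 - 1*(-120)) = -75*68 + (-210 - 1*(-120)) = -5100 + (-210 + 120) = -5100 - 90 = -5190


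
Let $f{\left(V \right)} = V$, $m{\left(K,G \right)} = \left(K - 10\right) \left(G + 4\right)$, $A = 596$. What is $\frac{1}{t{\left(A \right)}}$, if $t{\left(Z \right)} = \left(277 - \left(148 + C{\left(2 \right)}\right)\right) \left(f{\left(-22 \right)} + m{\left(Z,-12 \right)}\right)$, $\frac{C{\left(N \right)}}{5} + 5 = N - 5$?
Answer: $- \frac{1}{795990} \approx -1.2563 \cdot 10^{-6}$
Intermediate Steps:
$m{\left(K,G \right)} = \left(-10 + K\right) \left(4 + G\right)$
$C{\left(N \right)} = -50 + 5 N$ ($C{\left(N \right)} = -25 + 5 \left(N - 5\right) = -25 + 5 \left(-5 + N\right) = -25 + \left(-25 + 5 N\right) = -50 + 5 N$)
$t{\left(Z \right)} = 9802 - 1352 Z$ ($t{\left(Z \right)} = \left(277 - \left(98 + 10\right)\right) \left(-22 - \left(-80 + 8 Z\right)\right) = \left(277 - 108\right) \left(-22 + \left(-40 + 120 + 4 Z - 12 Z\right)\right) = \left(277 - 108\right) \left(-22 - \left(-80 + 8 Z\right)\right) = \left(277 + \left(-148 + 40\right)\right) \left(58 - 8 Z\right) = \left(277 - 108\right) \left(58 - 8 Z\right) = 169 \left(58 - 8 Z\right) = 9802 - 1352 Z$)
$\frac{1}{t{\left(A \right)}} = \frac{1}{9802 - 805792} = \frac{1}{-795990} = - \frac{1}{795990}$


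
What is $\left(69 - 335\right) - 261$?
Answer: $-527$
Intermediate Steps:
$\left(69 - 335\right) - 261 = -266 - 261 = -527$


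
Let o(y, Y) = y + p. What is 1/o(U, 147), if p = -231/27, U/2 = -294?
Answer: -9/5369 ≈ -0.0016763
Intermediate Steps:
U = -588 (U = 2*(-294) = -588)
p = -77/9 (p = -231*1/27 = -77/9 ≈ -8.5556)
o(y, Y) = -77/9 + y (o(y, Y) = y - 77/9 = -77/9 + y)
1/o(U, 147) = 1/(-77/9 - 588) = 1/(-5369/9) = -9/5369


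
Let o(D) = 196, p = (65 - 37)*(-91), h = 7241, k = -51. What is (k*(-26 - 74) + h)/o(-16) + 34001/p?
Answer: 31608/637 ≈ 49.620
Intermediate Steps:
p = -2548 (p = 28*(-91) = -2548)
(k*(-26 - 74) + h)/o(-16) + 34001/p = (-51*(-26 - 74) + 7241)/196 + 34001/(-2548) = (-51*(-100) + 7241)*(1/196) + 34001*(-1/2548) = (5100 + 7241)*(1/196) - 34001/2548 = 12341*(1/196) - 34001/2548 = 1763/28 - 34001/2548 = 31608/637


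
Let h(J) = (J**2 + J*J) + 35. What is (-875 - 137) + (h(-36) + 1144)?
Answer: 2759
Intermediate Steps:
h(J) = 35 + 2*J**2 (h(J) = (J**2 + J**2) + 35 = 2*J**2 + 35 = 35 + 2*J**2)
(-875 - 137) + (h(-36) + 1144) = (-875 - 137) + ((35 + 2*(-36)**2) + 1144) = -1012 + ((35 + 2*1296) + 1144) = -1012 + ((35 + 2592) + 1144) = -1012 + (2627 + 1144) = -1012 + 3771 = 2759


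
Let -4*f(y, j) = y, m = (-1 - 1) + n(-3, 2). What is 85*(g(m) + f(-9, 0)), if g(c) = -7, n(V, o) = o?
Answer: -1615/4 ≈ -403.75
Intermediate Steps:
m = 0 (m = (-1 - 1) + 2 = -2 + 2 = 0)
f(y, j) = -y/4
85*(g(m) + f(-9, 0)) = 85*(-7 - ¼*(-9)) = 85*(-7 + 9/4) = 85*(-19/4) = -1615/4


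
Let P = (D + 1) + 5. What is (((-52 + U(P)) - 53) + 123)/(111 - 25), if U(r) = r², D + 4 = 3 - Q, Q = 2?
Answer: 27/86 ≈ 0.31395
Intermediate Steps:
D = -3 (D = -4 + (3 - 1*2) = -4 + (3 - 2) = -4 + 1 = -3)
P = 3 (P = (-3 + 1) + 5 = -2 + 5 = 3)
(((-52 + U(P)) - 53) + 123)/(111 - 25) = (((-52 + 3²) - 53) + 123)/(111 - 25) = (((-52 + 9) - 53) + 123)/86 = ((-43 - 53) + 123)*(1/86) = (-96 + 123)*(1/86) = 27*(1/86) = 27/86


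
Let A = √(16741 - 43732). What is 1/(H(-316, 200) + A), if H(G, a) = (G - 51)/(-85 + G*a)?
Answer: 23225595/108098718288664 - 12014973675*I*√2999/108098718288664 ≈ 2.1486e-7 - 0.0060868*I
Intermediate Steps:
H(G, a) = (-51 + G)/(-85 + G*a)
A = 3*I*√2999 (A = √(-26991) = 3*I*√2999 ≈ 164.29*I)
1/(H(-316, 200) + A) = 1/((-51 - 316)/(-85 - 316*200) + 3*I*√2999) = 1/(-367/(-85 - 63200) + 3*I*√2999) = 1/(-367/(-63285) + 3*I*√2999) = 1/(-1/63285*(-367) + 3*I*√2999) = 1/(367/63285 + 3*I*√2999)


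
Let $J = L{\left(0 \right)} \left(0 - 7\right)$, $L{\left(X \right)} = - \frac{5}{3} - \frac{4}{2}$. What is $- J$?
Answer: $- \frac{77}{3} \approx -25.667$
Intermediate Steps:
$L{\left(X \right)} = - \frac{11}{3}$ ($L{\left(X \right)} = \left(-5\right) \frac{1}{3} - 2 = - \frac{5}{3} - 2 = - \frac{11}{3}$)
$J = \frac{77}{3}$ ($J = - \frac{11 \left(0 - 7\right)}{3} = \left(- \frac{11}{3}\right) \left(-7\right) = \frac{77}{3} \approx 25.667$)
$- J = \left(-1\right) \frac{77}{3} = - \frac{77}{3}$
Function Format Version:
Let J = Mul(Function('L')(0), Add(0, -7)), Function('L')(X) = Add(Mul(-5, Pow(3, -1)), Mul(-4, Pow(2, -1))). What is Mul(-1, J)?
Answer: Rational(-77, 3) ≈ -25.667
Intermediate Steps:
Function('L')(X) = Rational(-11, 3) (Function('L')(X) = Add(Mul(-5, Rational(1, 3)), Mul(-4, Rational(1, 2))) = Add(Rational(-5, 3), -2) = Rational(-11, 3))
J = Rational(77, 3) (J = Mul(Rational(-11, 3), Add(0, -7)) = Mul(Rational(-11, 3), -7) = Rational(77, 3) ≈ 25.667)
Mul(-1, J) = Mul(-1, Rational(77, 3)) = Rational(-77, 3)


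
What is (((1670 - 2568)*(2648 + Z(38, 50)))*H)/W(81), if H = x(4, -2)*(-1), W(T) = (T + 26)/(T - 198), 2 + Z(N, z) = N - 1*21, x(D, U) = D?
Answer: -1119163032/107 ≈ -1.0459e+7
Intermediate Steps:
Z(N, z) = -23 + N (Z(N, z) = -2 + (N - 1*21) = -2 + (N - 21) = -2 + (-21 + N) = -23 + N)
W(T) = (26 + T)/(-198 + T)
H = -4 (H = 4*(-1) = -4)
(((1670 - 2568)*(2648 + Z(38, 50)))*H)/W(81) = (((1670 - 2568)*(2648 + (-23 + 38)))*(-4))/(((26 + 81)/(-198 + 81))) = (-898*(2648 + 15)*(-4))/((107/(-117))) = (-898*2663*(-4))/((-1/117*107)) = (-2391374*(-4))/(-107/117) = 9565496*(-117/107) = -1119163032/107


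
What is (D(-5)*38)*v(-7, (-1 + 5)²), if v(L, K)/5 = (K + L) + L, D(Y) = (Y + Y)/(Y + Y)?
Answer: 380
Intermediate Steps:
D(Y) = 1 (D(Y) = (2*Y)/((2*Y)) = (2*Y)*(1/(2*Y)) = 1)
v(L, K) = 5*K + 10*L (v(L, K) = 5*((K + L) + L) = 5*(K + 2*L) = 5*K + 10*L)
(D(-5)*38)*v(-7, (-1 + 5)²) = (1*38)*(5*(-1 + 5)² + 10*(-7)) = 38*(5*4² - 70) = 38*(5*16 - 70) = 38*(80 - 70) = 38*10 = 380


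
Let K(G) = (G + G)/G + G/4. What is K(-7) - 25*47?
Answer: -4699/4 ≈ -1174.8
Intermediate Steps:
K(G) = 2 + G/4 (K(G) = (2*G)/G + G*(¼) = 2 + G/4)
K(-7) - 25*47 = (2 + (¼)*(-7)) - 25*47 = (2 - 7/4) - 1175 = ¼ - 1175 = -4699/4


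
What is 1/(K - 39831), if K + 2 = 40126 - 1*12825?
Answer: -1/12532 ≈ -7.9796e-5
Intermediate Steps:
K = 27299 (K = -2 + (40126 - 1*12825) = -2 + (40126 - 12825) = -2 + 27301 = 27299)
1/(K - 39831) = 1/(27299 - 39831) = 1/(-12532) = -1/12532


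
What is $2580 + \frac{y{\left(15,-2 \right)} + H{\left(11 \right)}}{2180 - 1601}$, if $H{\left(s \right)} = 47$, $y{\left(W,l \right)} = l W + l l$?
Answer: $\frac{497947}{193} \approx 2580.0$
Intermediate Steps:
$y{\left(W,l \right)} = l^{2} + W l$ ($y{\left(W,l \right)} = W l + l^{2} = l^{2} + W l$)
$2580 + \frac{y{\left(15,-2 \right)} + H{\left(11 \right)}}{2180 - 1601} = 2580 + \frac{- 2 \left(15 - 2\right) + 47}{2180 - 1601} = 2580 + \frac{\left(-2\right) 13 + 47}{579} = 2580 + \left(-26 + 47\right) \frac{1}{579} = 2580 + 21 \cdot \frac{1}{579} = 2580 + \frac{7}{193} = \frac{497947}{193}$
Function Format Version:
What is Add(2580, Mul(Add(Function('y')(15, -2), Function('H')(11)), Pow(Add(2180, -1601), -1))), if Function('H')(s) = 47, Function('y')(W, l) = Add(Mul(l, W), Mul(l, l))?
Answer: Rational(497947, 193) ≈ 2580.0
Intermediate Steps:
Function('y')(W, l) = Add(Pow(l, 2), Mul(W, l)) (Function('y')(W, l) = Add(Mul(W, l), Pow(l, 2)) = Add(Pow(l, 2), Mul(W, l)))
Add(2580, Mul(Add(Function('y')(15, -2), Function('H')(11)), Pow(Add(2180, -1601), -1))) = Add(2580, Mul(Add(Mul(-2, Add(15, -2)), 47), Pow(Add(2180, -1601), -1))) = Add(2580, Mul(Add(Mul(-2, 13), 47), Pow(579, -1))) = Add(2580, Mul(Add(-26, 47), Rational(1, 579))) = Add(2580, Mul(21, Rational(1, 579))) = Add(2580, Rational(7, 193)) = Rational(497947, 193)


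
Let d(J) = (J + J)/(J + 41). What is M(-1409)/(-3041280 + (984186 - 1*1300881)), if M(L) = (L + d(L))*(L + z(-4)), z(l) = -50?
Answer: -1404064273/2296854900 ≈ -0.61130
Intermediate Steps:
d(J) = 2*J/(41 + J) (d(J) = (2*J)/(41 + J) = 2*J/(41 + J))
M(L) = (-50 + L)*(L + 2*L/(41 + L)) (M(L) = (L + 2*L/(41 + L))*(L - 50) = (L + 2*L/(41 + L))*(-50 + L) = (-50 + L)*(L + 2*L/(41 + L)))
M(-1409)/(-3041280 + (984186 - 1*1300881)) = (-1409*(-2150 + (-1409)² - 7*(-1409))/(41 - 1409))/(-3041280 + (984186 - 1*1300881)) = (-1409*(-2150 + 1985281 + 9863)/(-1368))/(-3041280 + (984186 - 1300881)) = (-1409*(-1/1368)*1992994)/(-3041280 - 316695) = (1404064273/684)/(-3357975) = (1404064273/684)*(-1/3357975) = -1404064273/2296854900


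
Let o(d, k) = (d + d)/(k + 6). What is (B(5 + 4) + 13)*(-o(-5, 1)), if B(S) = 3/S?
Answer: 400/21 ≈ 19.048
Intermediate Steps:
o(d, k) = 2*d/(6 + k) (o(d, k) = (2*d)/(6 + k) = 2*d/(6 + k))
(B(5 + 4) + 13)*(-o(-5, 1)) = (3/(5 + 4) + 13)*(-2*(-5)/(6 + 1)) = (3/9 + 13)*(-2*(-5)/7) = (3*(1/9) + 13)*(-2*(-5)/7) = (1/3 + 13)*(-1*(-10/7)) = (40/3)*(10/7) = 400/21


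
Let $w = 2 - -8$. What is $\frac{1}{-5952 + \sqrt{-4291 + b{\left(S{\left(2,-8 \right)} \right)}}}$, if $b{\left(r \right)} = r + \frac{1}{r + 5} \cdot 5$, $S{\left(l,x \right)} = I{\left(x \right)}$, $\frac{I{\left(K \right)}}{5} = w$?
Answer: $- \frac{10912}{64955999} - \frac{5 i \sqrt{20526}}{389735994} \approx -0.00016799 - 1.838 \cdot 10^{-6} i$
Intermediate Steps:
$w = 10$ ($w = 2 + 8 = 10$)
$I{\left(K \right)} = 50$ ($I{\left(K \right)} = 5 \cdot 10 = 50$)
$S{\left(l,x \right)} = 50$
$b{\left(r \right)} = r + \frac{5}{5 + r}$ ($b{\left(r \right)} = r + \frac{1}{5 + r} 5 = r + \frac{5}{5 + r}$)
$\frac{1}{-5952 + \sqrt{-4291 + b{\left(S{\left(2,-8 \right)} \right)}}} = \frac{1}{-5952 + \sqrt{-4291 + \frac{5 + 50^{2} + 5 \cdot 50}{5 + 50}}} = \frac{1}{-5952 + \sqrt{-4291 + \frac{5 + 2500 + 250}{55}}} = \frac{1}{-5952 + \sqrt{-4291 + \frac{1}{55} \cdot 2755}} = \frac{1}{-5952 + \sqrt{-4291 + \frac{551}{11}}} = \frac{1}{-5952 + \sqrt{- \frac{46650}{11}}} = \frac{1}{-5952 + \frac{5 i \sqrt{20526}}{11}}$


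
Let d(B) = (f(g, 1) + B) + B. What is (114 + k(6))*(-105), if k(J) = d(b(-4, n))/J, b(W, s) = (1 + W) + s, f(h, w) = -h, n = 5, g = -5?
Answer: -24255/2 ≈ -12128.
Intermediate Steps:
b(W, s) = 1 + W + s
d(B) = 5 + 2*B (d(B) = (-1*(-5) + B) + B = (5 + B) + B = 5 + 2*B)
k(J) = 9/J (k(J) = (5 + 2*(1 - 4 + 5))/J = (5 + 2*2)/J = (5 + 4)/J = 9/J)
(114 + k(6))*(-105) = (114 + 9/6)*(-105) = (114 + 9*(⅙))*(-105) = (114 + 3/2)*(-105) = (231/2)*(-105) = -24255/2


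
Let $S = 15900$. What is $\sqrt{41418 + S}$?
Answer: $\sqrt{57318} \approx 239.41$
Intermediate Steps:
$\sqrt{41418 + S} = \sqrt{41418 + 15900} = \sqrt{57318}$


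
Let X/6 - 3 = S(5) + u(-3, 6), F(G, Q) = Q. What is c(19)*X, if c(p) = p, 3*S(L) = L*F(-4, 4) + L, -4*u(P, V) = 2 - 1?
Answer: 2527/2 ≈ 1263.5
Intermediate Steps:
u(P, V) = -¼ (u(P, V) = -(2 - 1)/4 = -¼*1 = -¼)
S(L) = 5*L/3 (S(L) = (L*4 + L)/3 = (4*L + L)/3 = (5*L)/3 = 5*L/3)
X = 133/2 (X = 18 + 6*((5/3)*5 - ¼) = 18 + 6*(25/3 - ¼) = 18 + 6*(97/12) = 18 + 97/2 = 133/2 ≈ 66.500)
c(19)*X = 19*(133/2) = 2527/2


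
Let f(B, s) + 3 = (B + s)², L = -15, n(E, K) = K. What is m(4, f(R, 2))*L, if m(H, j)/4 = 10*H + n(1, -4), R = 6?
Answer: -2160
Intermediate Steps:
f(B, s) = -3 + (B + s)²
m(H, j) = -16 + 40*H (m(H, j) = 4*(10*H - 4) = 4*(-4 + 10*H) = -16 + 40*H)
m(4, f(R, 2))*L = (-16 + 40*4)*(-15) = (-16 + 160)*(-15) = 144*(-15) = -2160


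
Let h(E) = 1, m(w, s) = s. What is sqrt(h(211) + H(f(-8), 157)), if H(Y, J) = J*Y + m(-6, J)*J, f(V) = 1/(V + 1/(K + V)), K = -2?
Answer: 2*sqrt(498770)/9 ≈ 156.94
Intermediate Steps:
f(V) = 1/(V + 1/(-2 + V))
H(Y, J) = J**2 + J*Y (H(Y, J) = J*Y + J*J = J*Y + J**2 = J**2 + J*Y)
sqrt(h(211) + H(f(-8), 157)) = sqrt(1 + 157*(157 + (-2 - 8)/(1 + (-8)**2 - 2*(-8)))) = sqrt(1 + 157*(157 - 10/(1 + 64 + 16))) = sqrt(1 + 157*(157 - 10/81)) = sqrt(1 + 157*(12707/81)) = sqrt(1 + 1994999/81) = sqrt(1995080/81) = 2*sqrt(498770)/9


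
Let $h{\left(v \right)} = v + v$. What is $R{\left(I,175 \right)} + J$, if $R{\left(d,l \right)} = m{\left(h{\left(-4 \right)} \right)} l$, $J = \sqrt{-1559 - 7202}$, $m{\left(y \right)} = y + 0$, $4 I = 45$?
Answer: $-1400 + i \sqrt{8761} \approx -1400.0 + 93.6 i$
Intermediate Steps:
$I = \frac{45}{4}$ ($I = \frac{1}{4} \cdot 45 = \frac{45}{4} \approx 11.25$)
$h{\left(v \right)} = 2 v$
$m{\left(y \right)} = y$
$J = i \sqrt{8761}$ ($J = \sqrt{-1559 - 7202} = \sqrt{-8761} = i \sqrt{8761} \approx 93.6 i$)
$R{\left(d,l \right)} = - 8 l$ ($R{\left(d,l \right)} = 2 \left(-4\right) l = - 8 l$)
$R{\left(I,175 \right)} + J = \left(-8\right) 175 + i \sqrt{8761} = -1400 + i \sqrt{8761}$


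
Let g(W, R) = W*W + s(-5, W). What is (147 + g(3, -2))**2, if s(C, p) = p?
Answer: 25281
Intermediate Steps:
g(W, R) = W + W**2 (g(W, R) = W*W + W = W**2 + W = W + W**2)
(147 + g(3, -2))**2 = (147 + 3*(1 + 3))**2 = (147 + 3*4)**2 = (147 + 12)**2 = 159**2 = 25281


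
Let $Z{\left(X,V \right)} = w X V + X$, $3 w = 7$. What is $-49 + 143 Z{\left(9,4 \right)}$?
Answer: $13250$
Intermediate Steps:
$w = \frac{7}{3}$ ($w = \frac{1}{3} \cdot 7 = \frac{7}{3} \approx 2.3333$)
$Z{\left(X,V \right)} = X + \frac{7 V X}{3}$ ($Z{\left(X,V \right)} = \frac{7 X}{3} V + X = \frac{7 V X}{3} + X = X + \frac{7 V X}{3}$)
$-49 + 143 Z{\left(9,4 \right)} = -49 + 143 \cdot \frac{1}{3} \cdot 9 \left(3 + 7 \cdot 4\right) = -49 + 143 \cdot \frac{1}{3} \cdot 9 \left(3 + 28\right) = -49 + 143 \cdot \frac{1}{3} \cdot 9 \cdot 31 = -49 + 143 \cdot 93 = -49 + 13299 = 13250$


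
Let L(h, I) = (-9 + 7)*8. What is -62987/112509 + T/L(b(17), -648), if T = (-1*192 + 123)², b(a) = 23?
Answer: -536663141/1800144 ≈ -298.12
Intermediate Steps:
L(h, I) = -16 (L(h, I) = -2*8 = -16)
T = 4761 (T = (-192 + 123)² = (-69)² = 4761)
-62987/112509 + T/L(b(17), -648) = -62987/112509 + 4761/(-16) = -62987*1/112509 + 4761*(-1/16) = -62987/112509 - 4761/16 = -536663141/1800144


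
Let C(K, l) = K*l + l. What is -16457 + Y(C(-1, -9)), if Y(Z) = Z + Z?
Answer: -16457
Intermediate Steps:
C(K, l) = l + K*l
Y(Z) = 2*Z
-16457 + Y(C(-1, -9)) = -16457 + 2*(-9*(1 - 1)) = -16457 + 2*(-9*0) = -16457 + 2*0 = -16457 + 0 = -16457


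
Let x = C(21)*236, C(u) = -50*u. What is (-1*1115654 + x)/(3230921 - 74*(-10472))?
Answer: -1363454/4005849 ≈ -0.34037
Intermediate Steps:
x = -247800 (x = -50*21*236 = -1050*236 = -247800)
(-1*1115654 + x)/(3230921 - 74*(-10472)) = (-1*1115654 - 247800)/(3230921 - 74*(-10472)) = (-1115654 - 247800)/(3230921 + 774928) = -1363454/4005849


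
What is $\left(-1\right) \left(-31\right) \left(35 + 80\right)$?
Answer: $3565$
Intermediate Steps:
$\left(-1\right) \left(-31\right) \left(35 + 80\right) = 31 \cdot 115 = 3565$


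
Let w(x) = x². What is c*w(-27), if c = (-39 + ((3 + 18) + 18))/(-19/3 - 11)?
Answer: 0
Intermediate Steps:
c = 0 (c = (-39 + (21 + 18))/(-19*⅓ - 11) = (-39 + 39)/(-19/3 - 11) = 0/(-52/3) = 0*(-3/52) = 0)
c*w(-27) = 0*(-27)² = 0*729 = 0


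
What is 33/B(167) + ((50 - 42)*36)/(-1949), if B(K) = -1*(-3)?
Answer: 21151/1949 ≈ 10.852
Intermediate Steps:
B(K) = 3
33/B(167) + ((50 - 42)*36)/(-1949) = 33/3 + ((50 - 42)*36)/(-1949) = 33*(1/3) + (8*36)*(-1/1949) = 11 + 288*(-1/1949) = 11 - 288/1949 = 21151/1949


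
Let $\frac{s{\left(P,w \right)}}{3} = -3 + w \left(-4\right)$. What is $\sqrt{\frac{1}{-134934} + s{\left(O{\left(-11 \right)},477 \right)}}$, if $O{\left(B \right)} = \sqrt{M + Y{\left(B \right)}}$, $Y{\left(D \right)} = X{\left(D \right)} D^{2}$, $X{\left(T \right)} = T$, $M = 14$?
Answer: $\frac{i \sqrt{104381788047882}}{134934} \approx 75.717 i$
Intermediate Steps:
$Y{\left(D \right)} = D^{3}$ ($Y{\left(D \right)} = D D^{2} = D^{3}$)
$O{\left(B \right)} = \sqrt{14 + B^{3}}$
$s{\left(P,w \right)} = -9 - 12 w$ ($s{\left(P,w \right)} = 3 \left(-3 + w \left(-4\right)\right) = 3 \left(-3 - 4 w\right) = -9 - 12 w$)
$\sqrt{\frac{1}{-134934} + s{\left(O{\left(-11 \right)},477 \right)}} = \sqrt{\frac{1}{-134934} - 5733} = \sqrt{- \frac{1}{134934} - 5733} = \sqrt{- \frac{773576623}{134934}} = \frac{i \sqrt{104381788047882}}{134934}$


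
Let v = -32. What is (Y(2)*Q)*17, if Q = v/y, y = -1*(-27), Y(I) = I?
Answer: -1088/27 ≈ -40.296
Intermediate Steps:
y = 27
Q = -32/27 ≈ -1.1852
(Y(2)*Q)*17 = (2*(-32/27))*17 = -64/27*17 = -1088/27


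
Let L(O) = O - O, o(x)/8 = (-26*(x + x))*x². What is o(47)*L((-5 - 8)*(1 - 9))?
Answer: 0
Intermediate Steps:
o(x) = -416*x³ (o(x) = 8*((-26*(x + x))*x²) = 8*((-52*x)*x²) = 8*(-52*x³) = -416*x³)
L(O) = 0
o(47)*L((-5 - 8)*(1 - 9)) = -416*47³*0 = -416*103823*0 = -43190368*0 = 0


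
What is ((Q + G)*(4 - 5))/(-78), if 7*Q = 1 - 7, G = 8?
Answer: 25/273 ≈ 0.091575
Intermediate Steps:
Q = -6/7 (Q = (1 - 7)/7 = (1/7)*(-6) = -6/7 ≈ -0.85714)
((Q + G)*(4 - 5))/(-78) = ((-6/7 + 8)*(4 - 5))/(-78) = ((50/7)*(-1))*(-1/78) = -50/7*(-1/78) = 25/273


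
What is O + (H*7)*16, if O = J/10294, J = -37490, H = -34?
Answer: -19618521/5147 ≈ -3811.6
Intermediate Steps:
O = -18745/5147 (O = -37490/10294 = -37490*1/10294 = -18745/5147 ≈ -3.6419)
O + (H*7)*16 = -18745/5147 - 34*7*16 = -18745/5147 - 238*16 = -18745/5147 - 3808 = -19618521/5147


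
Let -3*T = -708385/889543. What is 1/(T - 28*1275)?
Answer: -2668629/95269346915 ≈ -2.8011e-5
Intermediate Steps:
T = 708385/2668629 (T = -(-708385)/(3*889543) = -⅓*(-708385/889543) = 708385/2668629 ≈ 0.26545)
1/(T - 28*1275) = 1/(708385/2668629 - 28*1275) = 1/(708385/2668629 - 35700) = 1/(-95269346915/2668629) = -2668629/95269346915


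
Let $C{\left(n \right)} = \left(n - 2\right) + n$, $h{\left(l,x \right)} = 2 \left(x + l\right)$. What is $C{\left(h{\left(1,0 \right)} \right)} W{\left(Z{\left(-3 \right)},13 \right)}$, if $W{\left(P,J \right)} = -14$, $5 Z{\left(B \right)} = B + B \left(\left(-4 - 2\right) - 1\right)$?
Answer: $-28$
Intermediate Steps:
$Z{\left(B \right)} = - \frac{6 B}{5}$ ($Z{\left(B \right)} = \frac{B + B \left(\left(-4 - 2\right) - 1\right)}{5} = \frac{B + B \left(-6 - 1\right)}{5} = \frac{B + B \left(-7\right)}{5} = \frac{B - 7 B}{5} = \frac{\left(-6\right) B}{5} = - \frac{6 B}{5}$)
$h{\left(l,x \right)} = 2 l + 2 x$ ($h{\left(l,x \right)} = 2 \left(l + x\right) = 2 l + 2 x$)
$C{\left(n \right)} = -2 + 2 n$ ($C{\left(n \right)} = \left(-2 + n\right) + n = -2 + 2 n$)
$C{\left(h{\left(1,0 \right)} \right)} W{\left(Z{\left(-3 \right)},13 \right)} = \left(-2 + 2 \left(2 \cdot 1 + 2 \cdot 0\right)\right) \left(-14\right) = \left(-2 + 2 \left(2 + 0\right)\right) \left(-14\right) = \left(-2 + 2 \cdot 2\right) \left(-14\right) = \left(-2 + 4\right) \left(-14\right) = 2 \left(-14\right) = -28$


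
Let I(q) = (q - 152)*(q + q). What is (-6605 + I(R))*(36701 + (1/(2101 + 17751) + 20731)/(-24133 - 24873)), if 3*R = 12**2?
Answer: -592306667179020711/972867112 ≈ -6.0883e+8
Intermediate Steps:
R = 48 (R = (1/3)*12**2 = (1/3)*144 = 48)
I(q) = 2*q*(-152 + q) (I(q) = (-152 + q)*(2*q) = 2*q*(-152 + q))
(-6605 + I(R))*(36701 + (1/(2101 + 17751) + 20731)/(-24133 - 24873)) = (-6605 + 2*48*(-152 + 48))*(36701 + (1/(2101 + 17751) + 20731)/(-24133 - 24873)) = (-6605 + 2*48*(-104))*(36701 + (1/19852 + 20731)/(-49006)) = (-6605 - 9984)*(36701 + (1/19852 + 20731)*(-1/49006)) = -16589*(36701 + (411551813/19852)*(-1/49006)) = -16589*(36701 - 411551813/972867112) = -16589*35704784325699/972867112 = -592306667179020711/972867112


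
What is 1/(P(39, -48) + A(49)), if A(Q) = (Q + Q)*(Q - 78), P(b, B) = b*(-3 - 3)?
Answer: -1/3076 ≈ -0.00032510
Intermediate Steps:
P(b, B) = -6*b (P(b, B) = b*(-6) = -6*b)
A(Q) = 2*Q*(-78 + Q) (A(Q) = (2*Q)*(-78 + Q) = 2*Q*(-78 + Q))
1/(P(39, -48) + A(49)) = 1/(-6*39 + 2*49*(-78 + 49)) = 1/(-234 + 2*49*(-29)) = 1/(-234 - 2842) = 1/(-3076) = -1/3076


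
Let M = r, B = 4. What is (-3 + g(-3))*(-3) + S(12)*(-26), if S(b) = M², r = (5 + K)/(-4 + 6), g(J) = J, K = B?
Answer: -1017/2 ≈ -508.50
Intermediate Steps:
K = 4
r = 9/2 (r = (5 + 4)/(-4 + 6) = 9/2 ≈ 4.5000)
M = 9/2 ≈ 4.5000
S(b) = 81/4 (S(b) = (9/2)² = 81/4)
(-3 + g(-3))*(-3) + S(12)*(-26) = (-3 - 3)*(-3) + (81/4)*(-26) = -6*(-3) - 1053/2 = 18 - 1053/2 = -1017/2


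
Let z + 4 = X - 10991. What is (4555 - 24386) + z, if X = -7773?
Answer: -38599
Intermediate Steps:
z = -18768 (z = -4 + (-7773 - 10991) = -4 - 18764 = -18768)
(4555 - 24386) + z = (4555 - 24386) - 18768 = -19831 - 18768 = -38599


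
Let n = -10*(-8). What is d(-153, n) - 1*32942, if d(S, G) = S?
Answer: -33095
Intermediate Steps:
n = 80
d(-153, n) - 1*32942 = -153 - 1*32942 = -153 - 32942 = -33095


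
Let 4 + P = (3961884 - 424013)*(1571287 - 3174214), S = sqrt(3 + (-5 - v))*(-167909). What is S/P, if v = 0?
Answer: 167909*I*sqrt(2)/5670948948421 ≈ 4.1873e-8*I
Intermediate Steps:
S = -167909*I*sqrt(2) (S = sqrt(3 + (-5 - 1*0))*(-167909) = sqrt(3 + (-5 + 0))*(-167909) = sqrt(3 - 5)*(-167909) = sqrt(-2)*(-167909) = (I*sqrt(2))*(-167909) = -167909*I*sqrt(2) ≈ -2.3746e+5*I)
P = -5670948948421 (P = -4 + (3961884 - 424013)*(1571287 - 3174214) = -4 + 3537871*(-1602927) = -4 - 5670948948417 = -5670948948421)
S/P = -167909*I*sqrt(2)/(-5670948948421) = -167909*I*sqrt(2)*(-1/5670948948421) = 167909*I*sqrt(2)/5670948948421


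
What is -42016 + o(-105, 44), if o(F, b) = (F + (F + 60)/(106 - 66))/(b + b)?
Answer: -29580113/704 ≈ -42017.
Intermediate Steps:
o(F, b) = (3/2 + 41*F/40)/(2*b) (o(F, b) = (F + (60 + F)/40)/((2*b)) = (F + (60 + F)*(1/40))*(1/(2*b)) = (F + (3/2 + F/40))*(1/(2*b)) = (3/2 + 41*F/40)*(1/(2*b)) = (3/2 + 41*F/40)/(2*b))
-42016 + o(-105, 44) = -42016 + (1/80)*(60 + 41*(-105))/44 = -42016 + (1/80)*(1/44)*(60 - 4305) = -42016 + (1/80)*(1/44)*(-4245) = -42016 - 849/704 = -29580113/704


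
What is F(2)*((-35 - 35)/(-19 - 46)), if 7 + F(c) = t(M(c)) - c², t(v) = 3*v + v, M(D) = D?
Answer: -42/13 ≈ -3.2308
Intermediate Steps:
t(v) = 4*v
F(c) = -7 - c² + 4*c (F(c) = -7 + (4*c - c²) = -7 + (-c² + 4*c) = -7 - c² + 4*c)
F(2)*((-35 - 35)/(-19 - 46)) = (-7 - 1*2² + 4*2)*((-35 - 35)/(-19 - 46)) = (-7 - 1*4 + 8)*(-70/(-65)) = (-7 - 4 + 8)*(-70*(-1/65)) = -3*14/13 = -42/13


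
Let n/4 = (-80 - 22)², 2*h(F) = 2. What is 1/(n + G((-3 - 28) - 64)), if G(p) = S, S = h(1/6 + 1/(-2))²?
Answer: 1/41617 ≈ 2.4029e-5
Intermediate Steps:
h(F) = 1 (h(F) = (½)*2 = 1)
S = 1 (S = 1² = 1)
G(p) = 1
n = 41616 (n = 4*(-80 - 22)² = 4*(-102)² = 4*10404 = 41616)
1/(n + G((-3 - 28) - 64)) = 1/(41616 + 1) = 1/41617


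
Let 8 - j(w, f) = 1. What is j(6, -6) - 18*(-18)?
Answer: 331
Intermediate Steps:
j(w, f) = 7 (j(w, f) = 8 - 1*1 = 8 - 1 = 7)
j(6, -6) - 18*(-18) = 7 - 18*(-18) = 7 + 324 = 331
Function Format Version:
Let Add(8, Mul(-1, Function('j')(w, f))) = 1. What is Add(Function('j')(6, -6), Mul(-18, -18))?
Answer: 331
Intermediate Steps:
Function('j')(w, f) = 7 (Function('j')(w, f) = Add(8, Mul(-1, 1)) = Add(8, -1) = 7)
Add(Function('j')(6, -6), Mul(-18, -18)) = Add(7, Mul(-18, -18)) = Add(7, 324) = 331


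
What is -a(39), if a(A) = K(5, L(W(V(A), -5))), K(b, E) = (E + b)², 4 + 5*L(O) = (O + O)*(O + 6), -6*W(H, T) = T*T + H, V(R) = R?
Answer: -47089/81 ≈ -581.35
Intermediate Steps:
W(H, T) = -H/6 - T²/6 (W(H, T) = -(T*T + H)/6 = -(T² + H)/6 = -(H + T²)/6 = -H/6 - T²/6)
L(O) = -⅘ + 2*O*(6 + O)/5 (L(O) = -⅘ + ((O + O)*(O + 6))/5 = -⅘ + ((2*O)*(6 + O))/5 = -⅘ + (2*O*(6 + O))/5 = -⅘ + 2*O*(6 + O)/5)
a(A) = (-29/5 - 2*A/5 + 2*(-25/6 - A/6)²/5)² (a(A) = ((-⅘ + 2*(-A/6 - ⅙*(-5)²)²/5 + 12*(-A/6 - ⅙*(-5)²)/5) + 5)² = ((-⅘ + 2*(-A/6 - ⅙*25)²/5 + 12*(-A/6 - ⅙*25)/5) + 5)² = ((-⅘ + 2*(-A/6 - 25/6)²/5 + 12*(-A/6 - 25/6)/5) + 5)² = ((-⅘ + 2*(-25/6 - A/6)²/5 + 12*(-25/6 - A/6)/5) + 5)² = ((-⅘ + 2*(-25/6 - A/6)²/5 + (-10 - 2*A/5)) + 5)² = ((-54/5 - 2*A/5 + 2*(-25/6 - A/6)²/5) + 5)² = (-29/5 - 2*A/5 + 2*(-25/6 - A/6)²/5)²)
-a(39) = -(-522 + (25 + 39)² - 36*39)²/8100 = -(-522 + 64² - 1404)²/8100 = -(-522 + 4096 - 1404)²/8100 = -2170²/8100 = -4708900/8100 = -1*47089/81 = -47089/81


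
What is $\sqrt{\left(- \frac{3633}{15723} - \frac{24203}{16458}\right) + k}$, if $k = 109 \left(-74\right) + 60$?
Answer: $\frac{i \sqrt{735538315172161202}}{9584042} \approx 89.486 i$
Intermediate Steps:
$k = -8006$ ($k = -8066 + 60 = -8006$)
$\sqrt{\left(- \frac{3633}{15723} - \frac{24203}{16458}\right) + k} = \sqrt{\left(- \frac{3633}{15723} - \frac{24203}{16458}\right) - 8006} = \sqrt{\left(\left(-3633\right) \frac{1}{15723} - \frac{24203}{16458}\right) - 8006} = \sqrt{\left(- \frac{1211}{5241} - \frac{24203}{16458}\right) - 8006} = \sqrt{- \frac{16308729}{9584042} - 8006} = \sqrt{- \frac{76746148981}{9584042}} = \frac{i \sqrt{735538315172161202}}{9584042}$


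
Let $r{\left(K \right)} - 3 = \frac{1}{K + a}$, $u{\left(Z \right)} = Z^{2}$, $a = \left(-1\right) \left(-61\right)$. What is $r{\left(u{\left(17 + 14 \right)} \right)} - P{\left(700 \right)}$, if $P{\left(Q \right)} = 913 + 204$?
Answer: $- \frac{1138507}{1022} \approx -1114.0$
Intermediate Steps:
$P{\left(Q \right)} = 1117$
$a = 61$
$r{\left(K \right)} = 3 + \frac{1}{61 + K}$ ($r{\left(K \right)} = 3 + \frac{1}{K + 61} = 3 + \frac{1}{61 + K}$)
$r{\left(u{\left(17 + 14 \right)} \right)} - P{\left(700 \right)} = \frac{184 + 3 \left(17 + 14\right)^{2}}{61 + \left(17 + 14\right)^{2}} - 1117 = \frac{184 + 3 \cdot 31^{2}}{61 + 31^{2}} - 1117 = \frac{184 + 3 \cdot 961}{61 + 961} - 1117 = \frac{184 + 2883}{1022} - 1117 = \frac{1}{1022} \cdot 3067 - 1117 = \frac{3067}{1022} - 1117 = - \frac{1138507}{1022}$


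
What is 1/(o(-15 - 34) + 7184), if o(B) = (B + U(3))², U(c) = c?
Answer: 1/9300 ≈ 0.00010753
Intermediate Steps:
o(B) = (3 + B)² (o(B) = (B + 3)² = (3 + B)²)
1/(o(-15 - 34) + 7184) = 1/((3 + (-15 - 34))² + 7184) = 1/((3 - 49)² + 7184) = 1/((-46)² + 7184) = 1/(2116 + 7184) = 1/9300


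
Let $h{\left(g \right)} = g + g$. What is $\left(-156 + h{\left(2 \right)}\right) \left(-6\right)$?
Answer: $912$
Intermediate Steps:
$h{\left(g \right)} = 2 g$
$\left(-156 + h{\left(2 \right)}\right) \left(-6\right) = \left(-156 + 2 \cdot 2\right) \left(-6\right) = \left(-156 + 4\right) \left(-6\right) = \left(-152\right) \left(-6\right) = 912$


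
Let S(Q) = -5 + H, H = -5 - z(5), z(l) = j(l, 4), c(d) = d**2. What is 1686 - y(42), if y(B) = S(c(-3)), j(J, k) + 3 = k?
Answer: 1697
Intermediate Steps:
j(J, k) = -3 + k
z(l) = 1 (z(l) = -3 + 4 = 1)
H = -6 (H = -5 - 1*1 = -5 - 1 = -6)
S(Q) = -11 (S(Q) = -5 - 6 = -11)
y(B) = -11
1686 - y(42) = 1686 - 1*(-11) = 1686 + 11 = 1697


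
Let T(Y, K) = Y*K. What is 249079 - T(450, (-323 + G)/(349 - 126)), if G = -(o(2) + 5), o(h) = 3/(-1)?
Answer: 55690867/223 ≈ 2.4973e+5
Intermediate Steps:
o(h) = -3 (o(h) = 3*(-1) = -3)
G = -2 (G = -(-3 + 5) = -1*2 = -2)
T(Y, K) = K*Y
249079 - T(450, (-323 + G)/(349 - 126)) = 249079 - (-323 - 2)/(349 - 126)*450 = 249079 - (-325/223)*450 = 249079 - (-325*1/223)*450 = 249079 - (-325)*450/223 = 249079 - 1*(-146250/223) = 249079 + 146250/223 = 55690867/223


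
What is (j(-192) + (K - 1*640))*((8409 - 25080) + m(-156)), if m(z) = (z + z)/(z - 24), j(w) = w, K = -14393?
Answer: 253789585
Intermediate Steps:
m(z) = 2*z/(-24 + z) (m(z) = (2*z)/(-24 + z) = 2*z/(-24 + z))
(j(-192) + (K - 1*640))*((8409 - 25080) + m(-156)) = (-192 + (-14393 - 1*640))*((8409 - 25080) + 2*(-156)/(-24 - 156)) = (-192 + (-14393 - 640))*(-16671 + 2*(-156)/(-180)) = (-192 - 15033)*(-16671 + 2*(-156)*(-1/180)) = -15225*(-16671 + 26/15) = -15225*(-250039/15) = 253789585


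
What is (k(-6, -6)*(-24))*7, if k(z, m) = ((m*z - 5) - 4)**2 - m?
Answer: -123480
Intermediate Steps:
k(z, m) = (-9 + m*z)**2 - m (k(z, m) = ((-5 + m*z) - 4)**2 - m = (-9 + m*z)**2 - m)
(k(-6, -6)*(-24))*7 = (((-9 - 6*(-6))**2 - 1*(-6))*(-24))*7 = (((-9 + 36)**2 + 6)*(-24))*7 = ((27**2 + 6)*(-24))*7 = ((729 + 6)*(-24))*7 = (735*(-24))*7 = -17640*7 = -123480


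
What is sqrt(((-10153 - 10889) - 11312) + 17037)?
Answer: 17*I*sqrt(53) ≈ 123.76*I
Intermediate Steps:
sqrt(((-10153 - 10889) - 11312) + 17037) = sqrt((-21042 - 11312) + 17037) = sqrt(-32354 + 17037) = sqrt(-15317) = 17*I*sqrt(53)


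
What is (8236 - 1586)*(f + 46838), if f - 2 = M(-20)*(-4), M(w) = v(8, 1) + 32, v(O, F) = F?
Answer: 310608200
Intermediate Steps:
M(w) = 33 (M(w) = 1 + 32 = 33)
f = -130 (f = 2 + 33*(-4) = 2 - 132 = -130)
(8236 - 1586)*(f + 46838) = (8236 - 1586)*(-130 + 46838) = 6650*46708 = 310608200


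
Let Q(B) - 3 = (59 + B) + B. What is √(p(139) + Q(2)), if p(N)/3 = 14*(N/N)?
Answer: 6*√3 ≈ 10.392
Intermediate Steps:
Q(B) = 62 + 2*B (Q(B) = 3 + ((59 + B) + B) = 3 + (59 + 2*B) = 62 + 2*B)
p(N) = 42 (p(N) = 3*(14*(N/N)) = 3*(14*1) = 3*14 = 42)
√(p(139) + Q(2)) = √(42 + (62 + 2*2)) = √(42 + (62 + 4)) = √(42 + 66) = √108 = 6*√3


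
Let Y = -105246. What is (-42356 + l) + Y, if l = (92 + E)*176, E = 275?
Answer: -83010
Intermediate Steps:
l = 64592 (l = (92 + 275)*176 = 367*176 = 64592)
(-42356 + l) + Y = (-42356 + 64592) - 105246 = 22236 - 105246 = -83010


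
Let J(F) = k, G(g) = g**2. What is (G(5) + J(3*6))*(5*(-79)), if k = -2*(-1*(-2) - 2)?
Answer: -9875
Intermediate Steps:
k = 0 (k = -2*(2 - 2) = -2*0 = 0)
J(F) = 0
(G(5) + J(3*6))*(5*(-79)) = (5**2 + 0)*(5*(-79)) = (25 + 0)*(-395) = 25*(-395) = -9875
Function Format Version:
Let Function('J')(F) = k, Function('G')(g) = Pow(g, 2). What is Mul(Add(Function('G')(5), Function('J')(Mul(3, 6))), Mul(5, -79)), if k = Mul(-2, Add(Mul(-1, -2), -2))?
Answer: -9875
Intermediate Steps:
k = 0 (k = Mul(-2, Add(2, -2)) = Mul(-2, 0) = 0)
Function('J')(F) = 0
Mul(Add(Function('G')(5), Function('J')(Mul(3, 6))), Mul(5, -79)) = Mul(Add(Pow(5, 2), 0), Mul(5, -79)) = Mul(Add(25, 0), -395) = Mul(25, -395) = -9875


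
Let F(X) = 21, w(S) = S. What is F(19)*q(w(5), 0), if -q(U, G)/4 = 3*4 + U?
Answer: -1428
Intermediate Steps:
q(U, G) = -48 - 4*U (q(U, G) = -4*(3*4 + U) = -4*(12 + U) = -48 - 4*U)
F(19)*q(w(5), 0) = 21*(-48 - 4*5) = 21*(-48 - 20) = 21*(-68) = -1428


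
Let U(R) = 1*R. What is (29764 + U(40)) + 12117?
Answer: 41921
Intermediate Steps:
U(R) = R
(29764 + U(40)) + 12117 = (29764 + 40) + 12117 = 29804 + 12117 = 41921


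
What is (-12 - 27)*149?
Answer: -5811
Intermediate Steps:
(-12 - 27)*149 = -39*149 = -5811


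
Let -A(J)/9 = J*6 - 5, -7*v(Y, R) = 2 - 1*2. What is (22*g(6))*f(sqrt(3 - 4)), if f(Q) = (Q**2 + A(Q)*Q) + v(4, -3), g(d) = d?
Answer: 6996 + 5940*I ≈ 6996.0 + 5940.0*I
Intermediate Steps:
v(Y, R) = 0 (v(Y, R) = -(2 - 1*2)/7 = -(2 - 2)/7 = -1/7*0 = 0)
A(J) = 45 - 54*J (A(J) = -9*(J*6 - 5) = -9*(6*J - 5) = -9*(-5 + 6*J) = 45 - 54*J)
f(Q) = Q**2 + Q*(45 - 54*Q) (f(Q) = (Q**2 + (45 - 54*Q)*Q) + 0 = (Q**2 + Q*(45 - 54*Q)) + 0 = Q**2 + Q*(45 - 54*Q))
(22*g(6))*f(sqrt(3 - 4)) = (22*6)*(sqrt(3 - 4)*(45 - 53*sqrt(3 - 4))) = 132*(sqrt(-1)*(45 - 53*I)) = 132*(I*(45 - 53*I)) = 132*I*(45 - 53*I)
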